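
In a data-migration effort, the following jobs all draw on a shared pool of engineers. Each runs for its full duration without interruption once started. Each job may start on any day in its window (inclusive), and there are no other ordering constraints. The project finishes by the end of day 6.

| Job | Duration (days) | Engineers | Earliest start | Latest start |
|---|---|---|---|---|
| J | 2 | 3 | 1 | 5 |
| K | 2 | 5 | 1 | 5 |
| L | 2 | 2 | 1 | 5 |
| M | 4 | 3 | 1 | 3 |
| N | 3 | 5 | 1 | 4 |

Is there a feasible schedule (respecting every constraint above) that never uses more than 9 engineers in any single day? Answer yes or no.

no

The minimum achievable peak is 10; 9 < 10, so no feasible schedule stays within the cap.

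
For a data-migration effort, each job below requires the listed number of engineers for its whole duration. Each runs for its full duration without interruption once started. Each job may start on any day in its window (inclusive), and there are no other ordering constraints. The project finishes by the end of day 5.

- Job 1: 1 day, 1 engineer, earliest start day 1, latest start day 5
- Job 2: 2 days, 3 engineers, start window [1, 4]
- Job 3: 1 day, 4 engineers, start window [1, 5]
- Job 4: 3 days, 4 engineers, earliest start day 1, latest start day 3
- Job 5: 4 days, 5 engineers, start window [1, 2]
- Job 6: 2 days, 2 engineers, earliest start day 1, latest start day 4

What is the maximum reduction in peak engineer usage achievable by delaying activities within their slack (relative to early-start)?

9

Early-start peak: d1:19  d2:14  d3:9  d4:5  d5:0 ⇒ 19.
Leveled (Job 1@1, Job 2@1, Job 3@1, Job 4@3, Job 5@2, Job 6@1): d1:10  d2:10  d3:9  d4:9  d5:9 ⇒ 10.
Reduction 19 − 10 = 9.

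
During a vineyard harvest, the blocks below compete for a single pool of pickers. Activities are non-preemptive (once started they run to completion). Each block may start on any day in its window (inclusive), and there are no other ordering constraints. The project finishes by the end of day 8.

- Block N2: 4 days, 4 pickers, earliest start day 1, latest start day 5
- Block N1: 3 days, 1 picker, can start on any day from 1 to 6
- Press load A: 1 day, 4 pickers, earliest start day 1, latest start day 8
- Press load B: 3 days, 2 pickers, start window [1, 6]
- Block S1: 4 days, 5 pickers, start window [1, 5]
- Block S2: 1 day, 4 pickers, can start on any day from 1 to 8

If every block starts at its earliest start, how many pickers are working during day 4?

At early start, day 4 has: Block N2, Block S1.
Demand: 4 + 5 = 9.

9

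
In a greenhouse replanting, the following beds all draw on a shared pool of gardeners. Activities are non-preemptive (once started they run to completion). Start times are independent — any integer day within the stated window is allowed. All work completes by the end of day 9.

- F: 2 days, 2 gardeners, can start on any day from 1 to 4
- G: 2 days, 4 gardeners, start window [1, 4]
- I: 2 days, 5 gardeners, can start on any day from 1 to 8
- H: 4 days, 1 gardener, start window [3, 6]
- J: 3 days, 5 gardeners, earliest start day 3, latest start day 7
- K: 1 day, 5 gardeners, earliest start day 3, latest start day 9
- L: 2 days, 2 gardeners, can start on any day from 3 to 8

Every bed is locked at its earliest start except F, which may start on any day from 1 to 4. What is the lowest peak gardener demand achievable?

13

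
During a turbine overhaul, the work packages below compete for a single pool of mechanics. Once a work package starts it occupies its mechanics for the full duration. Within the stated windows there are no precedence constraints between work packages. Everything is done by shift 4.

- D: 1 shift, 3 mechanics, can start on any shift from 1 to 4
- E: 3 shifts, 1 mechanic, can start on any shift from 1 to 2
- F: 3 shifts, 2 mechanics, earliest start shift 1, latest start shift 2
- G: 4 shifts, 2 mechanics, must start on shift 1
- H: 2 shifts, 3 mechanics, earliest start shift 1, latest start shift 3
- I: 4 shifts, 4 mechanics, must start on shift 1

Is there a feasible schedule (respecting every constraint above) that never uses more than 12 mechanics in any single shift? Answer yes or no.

yes

Schedule D@1, E@1, F@1, G@1, H@2, I@1: s1:12  s2:12  s3:12  s4:6 — peak 12 ≤ 12.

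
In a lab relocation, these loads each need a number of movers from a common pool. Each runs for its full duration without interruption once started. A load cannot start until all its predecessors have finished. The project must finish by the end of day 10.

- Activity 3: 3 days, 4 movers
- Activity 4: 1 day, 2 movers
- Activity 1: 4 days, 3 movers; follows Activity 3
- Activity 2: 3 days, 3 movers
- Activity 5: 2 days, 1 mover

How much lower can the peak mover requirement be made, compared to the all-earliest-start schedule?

5

Early-start peak: d1:10  d2:8  d3:7  d4:3  d5:3  d6:3  d7:3  d8:0  d9:0  d10:0 ⇒ 10.
Leveled (Activity 3@1, Activity 4@4, Activity 1@4, Activity 2@8, Activity 5@1): d1:5  d2:5  d3:4  d4:5  d5:3  d6:3  d7:3  d8:3  d9:3  d10:3 ⇒ 5.
Reduction 10 − 5 = 5.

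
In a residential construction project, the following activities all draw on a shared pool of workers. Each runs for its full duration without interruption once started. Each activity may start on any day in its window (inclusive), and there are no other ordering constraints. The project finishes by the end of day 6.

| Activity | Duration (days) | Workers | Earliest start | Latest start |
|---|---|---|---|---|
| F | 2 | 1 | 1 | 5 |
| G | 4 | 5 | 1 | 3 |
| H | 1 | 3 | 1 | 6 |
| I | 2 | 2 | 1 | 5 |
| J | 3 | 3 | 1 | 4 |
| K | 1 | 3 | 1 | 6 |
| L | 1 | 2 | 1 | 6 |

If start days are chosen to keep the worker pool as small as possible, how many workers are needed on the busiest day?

8

Early-start (F@1, G@1, H@1, I@1, J@1, K@1, L@1) gives peak 19: d1:19  d2:11  d3:8  d4:5  d5:0  d6:0.
Shift H→3, J→4, K→5, L→5.
Schedule F@1, G@1, H@3, I@1, J@4, K@5, L@5: d1:8  d2:8  d3:8  d4:8  d5:8  d6:3 — peak 8.
Total worker-days = 43 over 6 days ⇒ peak ≥ ⌈43/6⌉ = 8, so 8 is optimal.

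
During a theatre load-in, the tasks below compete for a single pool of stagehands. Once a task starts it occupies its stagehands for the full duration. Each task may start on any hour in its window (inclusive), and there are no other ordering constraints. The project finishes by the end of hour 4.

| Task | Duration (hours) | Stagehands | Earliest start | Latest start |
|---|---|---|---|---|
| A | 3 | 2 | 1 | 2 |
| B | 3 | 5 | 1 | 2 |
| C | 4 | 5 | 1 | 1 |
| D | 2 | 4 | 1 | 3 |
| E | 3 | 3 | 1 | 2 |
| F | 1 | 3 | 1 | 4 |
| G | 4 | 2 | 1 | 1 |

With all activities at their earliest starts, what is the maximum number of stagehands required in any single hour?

Early-start schedule: A@1, B@1, C@1, D@1, E@1, F@1, G@1.
Load per hour: hour 1: 24, hour 2: 21, hour 3: 17, hour 4: 7.
Peak is 24.

24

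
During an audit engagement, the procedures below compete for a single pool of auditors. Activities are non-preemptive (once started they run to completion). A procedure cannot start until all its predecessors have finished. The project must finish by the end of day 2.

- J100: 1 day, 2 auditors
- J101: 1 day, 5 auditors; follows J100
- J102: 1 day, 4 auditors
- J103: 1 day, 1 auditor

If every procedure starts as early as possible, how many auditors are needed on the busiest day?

Early-start schedule: J100@1, J101@2, J102@1, J103@1.
Load per day: day 1: 7, day 2: 5.
Peak is 7.

7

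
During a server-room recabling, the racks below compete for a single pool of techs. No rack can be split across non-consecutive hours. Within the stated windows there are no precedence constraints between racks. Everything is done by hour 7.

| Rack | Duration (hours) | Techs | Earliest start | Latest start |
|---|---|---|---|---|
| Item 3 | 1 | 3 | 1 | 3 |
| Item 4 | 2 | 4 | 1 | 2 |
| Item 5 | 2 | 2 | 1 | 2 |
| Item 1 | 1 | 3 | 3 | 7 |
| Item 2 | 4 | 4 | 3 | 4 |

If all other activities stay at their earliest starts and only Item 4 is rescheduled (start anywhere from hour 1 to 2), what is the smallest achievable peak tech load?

9

Item 4@1: h1:9  h2:6  h3:7  h4:4  h5:4  h6:4  h7:0 → peak 9
Item 4@2: h1:5  h2:6  h3:11  h4:4  h5:4  h6:4  h7:0 → peak 11
Best is Item 4@1, peak 9.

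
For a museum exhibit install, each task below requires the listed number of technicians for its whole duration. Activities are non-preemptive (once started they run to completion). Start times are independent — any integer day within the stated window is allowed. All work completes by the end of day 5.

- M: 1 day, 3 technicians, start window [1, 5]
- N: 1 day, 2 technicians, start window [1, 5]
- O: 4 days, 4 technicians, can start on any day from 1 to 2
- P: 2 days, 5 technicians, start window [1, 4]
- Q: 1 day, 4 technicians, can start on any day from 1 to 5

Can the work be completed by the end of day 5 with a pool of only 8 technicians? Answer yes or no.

no

The minimum achievable peak is 9; 8 < 9, so no feasible schedule stays within the cap.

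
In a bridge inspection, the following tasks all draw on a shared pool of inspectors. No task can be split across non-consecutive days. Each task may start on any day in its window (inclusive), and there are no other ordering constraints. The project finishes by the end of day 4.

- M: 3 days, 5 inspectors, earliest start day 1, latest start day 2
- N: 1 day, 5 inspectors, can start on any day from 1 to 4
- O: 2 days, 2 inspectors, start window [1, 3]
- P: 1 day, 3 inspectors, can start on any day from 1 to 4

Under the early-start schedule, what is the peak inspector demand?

15

Early-start schedule: M@1, N@1, O@1, P@1.
Load per day: day 1: 15, day 2: 7, day 3: 5, day 4: 0.
Peak is 15.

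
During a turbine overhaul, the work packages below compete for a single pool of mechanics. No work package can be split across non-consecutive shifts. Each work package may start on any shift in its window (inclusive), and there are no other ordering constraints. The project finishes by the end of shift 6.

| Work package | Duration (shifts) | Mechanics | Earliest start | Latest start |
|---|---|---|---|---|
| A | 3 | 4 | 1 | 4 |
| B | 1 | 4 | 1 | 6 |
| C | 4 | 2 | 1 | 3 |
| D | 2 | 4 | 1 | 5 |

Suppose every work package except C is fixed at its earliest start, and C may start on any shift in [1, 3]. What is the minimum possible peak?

12

C@1: s1:14  s2:10  s3:6  s4:2  s5:0  s6:0 → peak 14
C@2: s1:12  s2:10  s3:6  s4:2  s5:2  s6:0 → peak 12
C@3: s1:12  s2:8  s3:6  s4:2  s5:2  s6:2 → peak 12
Best is C@2, peak 12.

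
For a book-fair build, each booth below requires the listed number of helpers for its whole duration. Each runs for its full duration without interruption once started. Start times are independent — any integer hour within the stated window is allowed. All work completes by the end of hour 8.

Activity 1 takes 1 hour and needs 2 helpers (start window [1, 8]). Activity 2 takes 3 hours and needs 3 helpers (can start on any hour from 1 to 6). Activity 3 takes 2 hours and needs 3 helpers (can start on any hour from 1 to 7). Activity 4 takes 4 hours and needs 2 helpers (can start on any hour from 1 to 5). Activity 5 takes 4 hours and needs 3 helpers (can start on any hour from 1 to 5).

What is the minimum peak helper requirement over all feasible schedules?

6

Early-start (Activity 1@1, Activity 2@1, Activity 3@1, Activity 4@1, Activity 5@1) gives peak 13: h1:13  h2:11  h3:8  h4:5  h5:0  h6:0  h7:0  h8:0.
Shift Activity 3→2, Activity 4→4, Activity 5→4.
Schedule Activity 1@1, Activity 2@1, Activity 3@2, Activity 4@4, Activity 5@4: h1:5  h2:6  h3:6  h4:5  h5:5  h6:5  h7:5  h8:0 — peak 6.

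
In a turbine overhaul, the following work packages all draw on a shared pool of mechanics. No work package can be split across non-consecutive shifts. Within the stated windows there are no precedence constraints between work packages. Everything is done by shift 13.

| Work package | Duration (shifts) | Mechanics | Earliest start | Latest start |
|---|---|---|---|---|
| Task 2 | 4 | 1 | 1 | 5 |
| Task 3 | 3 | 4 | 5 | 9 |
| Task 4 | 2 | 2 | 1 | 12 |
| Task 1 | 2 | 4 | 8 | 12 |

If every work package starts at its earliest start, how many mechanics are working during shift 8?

4

At early start, shift 8 has: Task 1.
Demand: 4 = 4.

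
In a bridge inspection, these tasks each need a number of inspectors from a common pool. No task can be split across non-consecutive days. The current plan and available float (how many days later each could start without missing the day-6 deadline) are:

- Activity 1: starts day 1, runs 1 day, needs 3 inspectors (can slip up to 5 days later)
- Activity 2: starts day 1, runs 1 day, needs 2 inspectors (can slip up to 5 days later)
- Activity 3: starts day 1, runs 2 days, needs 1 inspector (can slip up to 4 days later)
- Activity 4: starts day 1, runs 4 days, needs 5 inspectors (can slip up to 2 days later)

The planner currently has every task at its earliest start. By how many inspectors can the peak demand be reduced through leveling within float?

6

Early-start peak: d1:11  d2:6  d3:5  d4:5  d5:0  d6:0 ⇒ 11.
Leveled (Activity 1@1, Activity 2@2, Activity 3@1, Activity 4@3): d1:4  d2:3  d3:5  d4:5  d5:5  d6:5 ⇒ 5.
Reduction 11 − 5 = 6.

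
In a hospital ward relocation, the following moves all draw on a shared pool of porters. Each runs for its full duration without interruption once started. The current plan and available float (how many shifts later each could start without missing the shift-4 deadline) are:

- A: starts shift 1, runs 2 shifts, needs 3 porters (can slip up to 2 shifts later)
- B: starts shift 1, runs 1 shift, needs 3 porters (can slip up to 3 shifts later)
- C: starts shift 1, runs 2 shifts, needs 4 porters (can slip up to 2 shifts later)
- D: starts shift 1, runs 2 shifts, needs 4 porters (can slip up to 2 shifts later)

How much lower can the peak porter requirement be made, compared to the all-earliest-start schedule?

Early-start peak: s1:14  s2:11  s3:0  s4:0 ⇒ 14.
Leveled (A@1, B@3, C@1, D@3): s1:7  s2:7  s3:7  s4:4 ⇒ 7.
Reduction 14 − 7 = 7.

7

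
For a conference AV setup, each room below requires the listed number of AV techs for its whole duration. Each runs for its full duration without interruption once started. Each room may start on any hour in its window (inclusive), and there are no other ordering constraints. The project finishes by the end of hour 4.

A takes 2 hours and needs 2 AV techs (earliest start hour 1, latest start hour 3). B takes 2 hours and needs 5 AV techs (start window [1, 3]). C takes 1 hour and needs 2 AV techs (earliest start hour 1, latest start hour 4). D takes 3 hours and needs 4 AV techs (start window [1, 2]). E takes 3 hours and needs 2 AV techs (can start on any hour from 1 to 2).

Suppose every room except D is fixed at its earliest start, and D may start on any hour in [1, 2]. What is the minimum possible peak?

D@1: h1:15  h2:13  h3:6  h4:0 → peak 15
D@2: h1:11  h2:13  h3:6  h4:4 → peak 13
Best is D@2, peak 13.

13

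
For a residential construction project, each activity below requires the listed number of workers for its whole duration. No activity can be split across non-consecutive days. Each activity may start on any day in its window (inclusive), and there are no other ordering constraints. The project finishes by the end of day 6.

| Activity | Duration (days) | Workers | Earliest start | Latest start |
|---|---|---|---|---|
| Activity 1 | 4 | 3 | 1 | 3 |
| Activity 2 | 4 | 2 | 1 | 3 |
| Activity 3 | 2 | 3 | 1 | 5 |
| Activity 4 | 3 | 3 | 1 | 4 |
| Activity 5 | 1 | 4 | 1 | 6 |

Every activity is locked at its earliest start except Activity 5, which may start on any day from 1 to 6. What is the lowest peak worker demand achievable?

11

Activity 5@1: d1:15  d2:11  d3:8  d4:5  d5:0  d6:0 → peak 15
Activity 5@2: d1:11  d2:15  d3:8  d4:5  d5:0  d6:0 → peak 15
Activity 5@3: d1:11  d2:11  d3:12  d4:5  d5:0  d6:0 → peak 12
Activity 5@4: d1:11  d2:11  d3:8  d4:9  d5:0  d6:0 → peak 11
Activity 5@5: d1:11  d2:11  d3:8  d4:5  d5:4  d6:0 → peak 11
Activity 5@6: d1:11  d2:11  d3:8  d4:5  d5:0  d6:4 → peak 11
Best is Activity 5@4, peak 11.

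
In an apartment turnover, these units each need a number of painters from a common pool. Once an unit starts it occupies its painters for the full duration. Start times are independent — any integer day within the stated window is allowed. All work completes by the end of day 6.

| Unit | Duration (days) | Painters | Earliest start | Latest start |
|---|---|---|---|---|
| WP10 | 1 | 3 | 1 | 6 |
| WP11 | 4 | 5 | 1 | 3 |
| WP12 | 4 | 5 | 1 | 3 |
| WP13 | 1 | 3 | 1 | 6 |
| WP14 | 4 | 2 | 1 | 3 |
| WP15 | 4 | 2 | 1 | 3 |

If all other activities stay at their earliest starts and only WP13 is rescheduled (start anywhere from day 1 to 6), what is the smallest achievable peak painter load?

WP13@1: d1:20  d2:14  d3:14  d4:14  d5:0  d6:0 → peak 20
WP13@2: d1:17  d2:17  d3:14  d4:14  d5:0  d6:0 → peak 17
WP13@3: d1:17  d2:14  d3:17  d4:14  d5:0  d6:0 → peak 17
WP13@4: d1:17  d2:14  d3:14  d4:17  d5:0  d6:0 → peak 17
WP13@5: d1:17  d2:14  d3:14  d4:14  d5:3  d6:0 → peak 17
WP13@6: d1:17  d2:14  d3:14  d4:14  d5:0  d6:3 → peak 17
Best is WP13@2, peak 17.

17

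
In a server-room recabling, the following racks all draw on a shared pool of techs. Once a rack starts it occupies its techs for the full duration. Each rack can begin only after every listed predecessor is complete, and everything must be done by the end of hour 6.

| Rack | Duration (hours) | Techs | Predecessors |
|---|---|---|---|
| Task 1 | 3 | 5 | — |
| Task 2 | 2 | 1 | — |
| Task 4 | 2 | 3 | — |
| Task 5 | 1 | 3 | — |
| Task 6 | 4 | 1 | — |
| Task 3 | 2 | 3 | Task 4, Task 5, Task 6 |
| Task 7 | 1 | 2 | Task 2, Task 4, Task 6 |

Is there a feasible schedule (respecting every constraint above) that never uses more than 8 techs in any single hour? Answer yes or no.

yes

Schedule Task 1@3, Task 2@1, Task 4@1, Task 5@1, Task 6@1, Task 3@5, Task 7@6: h1:8  h2:5  h3:6  h4:6  h5:8  h6:5 — peak 8 ≤ 8.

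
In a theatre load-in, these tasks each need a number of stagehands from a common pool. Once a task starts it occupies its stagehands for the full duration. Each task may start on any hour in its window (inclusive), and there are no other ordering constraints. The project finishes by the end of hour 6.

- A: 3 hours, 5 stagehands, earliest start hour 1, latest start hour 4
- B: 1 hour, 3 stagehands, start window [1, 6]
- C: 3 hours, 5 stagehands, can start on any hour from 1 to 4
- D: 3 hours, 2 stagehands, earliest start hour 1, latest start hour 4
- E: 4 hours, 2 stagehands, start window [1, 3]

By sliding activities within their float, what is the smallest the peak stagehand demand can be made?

Early-start (A@1, B@1, C@1, D@1, E@1) gives peak 17: h1:17  h2:14  h3:14  h4:2  h5:0  h6:0.
Shift C→4, D→2, E→2.
Schedule A@1, B@1, C@4, D@2, E@2: h1:8  h2:9  h3:9  h4:9  h5:7  h6:5 — peak 9.

9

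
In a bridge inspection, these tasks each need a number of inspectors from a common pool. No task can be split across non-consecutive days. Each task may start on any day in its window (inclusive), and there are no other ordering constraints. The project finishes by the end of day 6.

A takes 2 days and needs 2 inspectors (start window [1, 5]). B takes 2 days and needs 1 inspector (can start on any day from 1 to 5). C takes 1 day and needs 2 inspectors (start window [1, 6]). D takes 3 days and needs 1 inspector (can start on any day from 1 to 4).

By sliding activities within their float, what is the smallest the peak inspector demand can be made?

2

Early-start (A@1, B@1, C@1, D@1) gives peak 6: d1:6  d2:4  d3:1  d4:0  d5:0  d6:0.
Shift B→3, C→6, D→3.
Schedule A@1, B@3, C@6, D@3: d1:2  d2:2  d3:2  d4:2  d5:1  d6:2 — peak 2.
Total inspector-days = 11 over 6 days ⇒ peak ≥ ⌈11/6⌉ = 2, so 2 is optimal.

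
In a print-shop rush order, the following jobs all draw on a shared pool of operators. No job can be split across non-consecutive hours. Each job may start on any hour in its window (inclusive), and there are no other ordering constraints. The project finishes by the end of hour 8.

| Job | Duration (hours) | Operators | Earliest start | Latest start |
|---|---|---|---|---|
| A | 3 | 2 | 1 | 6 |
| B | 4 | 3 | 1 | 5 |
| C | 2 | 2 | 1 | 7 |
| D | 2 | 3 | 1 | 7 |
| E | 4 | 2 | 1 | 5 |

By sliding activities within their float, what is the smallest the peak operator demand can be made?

Early-start (A@1, B@1, C@1, D@1, E@1) gives peak 12: h1:12  h2:12  h3:7  h4:5  h5:0  h6:0  h7:0  h8:0.
Shift C→4, D→6, E→5.
Schedule A@1, B@1, C@4, D@6, E@5: h1:5  h2:5  h3:5  h4:5  h5:4  h6:5  h7:5  h8:2 — peak 5.
Total operator-hours = 36 over 8 hours ⇒ peak ≥ ⌈36/8⌉ = 5, so 5 is optimal.

5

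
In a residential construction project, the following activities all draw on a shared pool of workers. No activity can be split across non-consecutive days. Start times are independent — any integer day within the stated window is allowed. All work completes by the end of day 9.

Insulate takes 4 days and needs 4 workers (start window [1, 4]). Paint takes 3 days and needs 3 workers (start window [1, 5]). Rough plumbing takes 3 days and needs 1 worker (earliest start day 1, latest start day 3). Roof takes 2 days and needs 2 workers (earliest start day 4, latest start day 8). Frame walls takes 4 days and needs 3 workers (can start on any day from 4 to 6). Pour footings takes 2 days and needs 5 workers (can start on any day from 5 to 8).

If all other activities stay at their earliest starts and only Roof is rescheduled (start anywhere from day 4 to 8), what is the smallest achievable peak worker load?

Roof@4: d1:8  d2:8  d3:8  d4:9  d5:10  d6:8  d7:3  d8:0  d9:0 → peak 10
Roof@5: d1:8  d2:8  d3:8  d4:7  d5:10  d6:10  d7:3  d8:0  d9:0 → peak 10
Roof@6: d1:8  d2:8  d3:8  d4:7  d5:8  d6:10  d7:5  d8:0  d9:0 → peak 10
Roof@7: d1:8  d2:8  d3:8  d4:7  d5:8  d6:8  d7:5  d8:2  d9:0 → peak 8
Roof@8: d1:8  d2:8  d3:8  d4:7  d5:8  d6:8  d7:3  d8:2  d9:2 → peak 8
Best is Roof@7, peak 8.

8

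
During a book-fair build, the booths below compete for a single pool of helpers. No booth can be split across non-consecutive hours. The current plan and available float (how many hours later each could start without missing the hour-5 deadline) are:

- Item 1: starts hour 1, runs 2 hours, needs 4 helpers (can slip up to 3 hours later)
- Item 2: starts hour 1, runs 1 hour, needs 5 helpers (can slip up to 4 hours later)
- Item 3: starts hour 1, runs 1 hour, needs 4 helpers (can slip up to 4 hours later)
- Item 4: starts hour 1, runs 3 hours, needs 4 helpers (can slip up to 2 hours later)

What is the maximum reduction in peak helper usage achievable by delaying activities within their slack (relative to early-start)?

9

Early-start peak: h1:17  h2:8  h3:4  h4:0  h5:0 ⇒ 17.
Leveled (Item 1@1, Item 2@4, Item 3@3, Item 4@1): h1:8  h2:8  h3:8  h4:5  h5:0 ⇒ 8.
Reduction 17 − 8 = 9.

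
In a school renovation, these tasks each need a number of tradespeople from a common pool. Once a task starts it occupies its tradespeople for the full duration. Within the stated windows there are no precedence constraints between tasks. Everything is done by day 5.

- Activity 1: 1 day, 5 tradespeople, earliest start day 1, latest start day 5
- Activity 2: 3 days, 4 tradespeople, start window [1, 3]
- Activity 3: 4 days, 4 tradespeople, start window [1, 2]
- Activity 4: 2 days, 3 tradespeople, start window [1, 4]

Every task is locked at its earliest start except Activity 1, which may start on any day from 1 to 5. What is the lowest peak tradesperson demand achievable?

11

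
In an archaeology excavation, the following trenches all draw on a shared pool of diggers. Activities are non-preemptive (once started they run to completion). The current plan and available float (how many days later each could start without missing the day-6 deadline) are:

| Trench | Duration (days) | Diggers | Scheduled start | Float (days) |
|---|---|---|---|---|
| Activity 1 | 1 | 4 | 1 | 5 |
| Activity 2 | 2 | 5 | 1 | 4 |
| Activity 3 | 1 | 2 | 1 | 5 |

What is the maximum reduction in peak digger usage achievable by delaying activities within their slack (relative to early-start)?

6

Early-start peak: d1:11  d2:5  d3:0  d4:0  d5:0  d6:0 ⇒ 11.
Leveled (Activity 1@1, Activity 2@2, Activity 3@4): d1:4  d2:5  d3:5  d4:2  d5:0  d6:0 ⇒ 5.
Reduction 11 − 5 = 6.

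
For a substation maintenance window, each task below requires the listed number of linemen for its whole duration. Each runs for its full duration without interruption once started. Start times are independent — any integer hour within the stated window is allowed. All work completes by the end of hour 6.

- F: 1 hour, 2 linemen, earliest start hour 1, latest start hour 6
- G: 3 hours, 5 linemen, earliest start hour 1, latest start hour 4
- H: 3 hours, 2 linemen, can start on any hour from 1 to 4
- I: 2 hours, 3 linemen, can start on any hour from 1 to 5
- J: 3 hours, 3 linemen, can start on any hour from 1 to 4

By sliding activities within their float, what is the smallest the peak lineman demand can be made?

7

Early-start (F@1, G@1, H@1, I@1, J@1) gives peak 15: h1:15  h2:13  h3:10  h4:0  h5:0  h6:0.
Shift H→2, I→5, J→4.
Schedule F@1, G@1, H@2, I@5, J@4: h1:7  h2:7  h3:7  h4:5  h5:6  h6:6 — peak 7.
Total lineman-hours = 38 over 6 hours ⇒ peak ≥ ⌈38/6⌉ = 7, so 7 is optimal.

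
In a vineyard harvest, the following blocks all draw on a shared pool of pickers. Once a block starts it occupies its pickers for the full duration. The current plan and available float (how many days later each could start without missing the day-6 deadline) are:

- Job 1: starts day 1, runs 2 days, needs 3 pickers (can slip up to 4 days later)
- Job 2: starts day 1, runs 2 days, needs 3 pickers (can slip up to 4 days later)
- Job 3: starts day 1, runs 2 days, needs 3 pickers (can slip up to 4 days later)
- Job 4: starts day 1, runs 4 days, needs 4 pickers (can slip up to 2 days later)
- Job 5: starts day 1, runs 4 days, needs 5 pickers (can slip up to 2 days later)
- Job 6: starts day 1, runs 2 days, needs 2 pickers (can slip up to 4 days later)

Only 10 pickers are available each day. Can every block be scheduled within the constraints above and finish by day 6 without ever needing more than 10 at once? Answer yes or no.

yes

Schedule Job 1@1, Job 2@1, Job 3@5, Job 4@1, Job 5@3, Job 6@5: d1:10  d2:10  d3:9  d4:9  d5:10  d6:10 — peak 10 ≤ 10.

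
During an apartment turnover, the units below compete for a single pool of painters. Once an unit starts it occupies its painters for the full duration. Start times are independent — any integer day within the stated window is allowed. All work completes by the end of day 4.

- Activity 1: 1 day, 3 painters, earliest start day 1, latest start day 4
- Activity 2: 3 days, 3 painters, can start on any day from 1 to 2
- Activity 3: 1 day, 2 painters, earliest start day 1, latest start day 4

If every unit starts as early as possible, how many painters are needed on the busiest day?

8

Early-start schedule: Activity 1@1, Activity 2@1, Activity 3@1.
Load per day: day 1: 8, day 2: 3, day 3: 3, day 4: 0.
Peak is 8.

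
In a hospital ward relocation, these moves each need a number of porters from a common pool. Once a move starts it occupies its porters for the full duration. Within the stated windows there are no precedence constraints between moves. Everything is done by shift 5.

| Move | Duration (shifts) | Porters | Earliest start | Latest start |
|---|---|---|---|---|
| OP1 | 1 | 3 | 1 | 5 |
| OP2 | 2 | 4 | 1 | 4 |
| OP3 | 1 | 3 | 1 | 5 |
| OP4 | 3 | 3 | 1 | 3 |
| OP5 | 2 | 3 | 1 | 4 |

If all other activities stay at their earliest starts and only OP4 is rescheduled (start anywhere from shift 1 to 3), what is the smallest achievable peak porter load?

13

OP4@1: s1:16  s2:10  s3:3  s4:0  s5:0 → peak 16
OP4@2: s1:13  s2:10  s3:3  s4:3  s5:0 → peak 13
OP4@3: s1:13  s2:7  s3:3  s4:3  s5:3 → peak 13
Best is OP4@2, peak 13.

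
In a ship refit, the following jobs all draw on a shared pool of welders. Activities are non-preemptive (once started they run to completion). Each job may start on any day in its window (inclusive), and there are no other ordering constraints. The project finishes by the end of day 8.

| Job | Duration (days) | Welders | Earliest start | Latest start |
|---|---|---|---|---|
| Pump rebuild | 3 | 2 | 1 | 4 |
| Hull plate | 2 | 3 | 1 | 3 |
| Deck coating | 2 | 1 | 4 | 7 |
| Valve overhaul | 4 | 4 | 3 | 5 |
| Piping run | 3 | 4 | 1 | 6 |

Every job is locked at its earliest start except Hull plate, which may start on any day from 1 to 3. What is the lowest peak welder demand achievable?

Hull plate@1: d1:9  d2:9  d3:10  d4:5  d5:5  d6:4  d7:0  d8:0 → peak 10
Hull plate@2: d1:6  d2:9  d3:13  d4:5  d5:5  d6:4  d7:0  d8:0 → peak 13
Hull plate@3: d1:6  d2:6  d3:13  d4:8  d5:5  d6:4  d7:0  d8:0 → peak 13
Best is Hull plate@1, peak 10.

10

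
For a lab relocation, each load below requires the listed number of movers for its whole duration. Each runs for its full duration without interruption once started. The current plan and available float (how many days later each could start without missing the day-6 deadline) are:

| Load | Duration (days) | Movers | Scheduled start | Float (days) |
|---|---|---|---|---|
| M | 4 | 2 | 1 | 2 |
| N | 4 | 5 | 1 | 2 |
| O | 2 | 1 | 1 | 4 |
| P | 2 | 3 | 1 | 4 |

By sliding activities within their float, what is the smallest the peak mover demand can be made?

7

Early-start (M@1, N@1, O@1, P@1) gives peak 11: d1:11  d2:11  d3:7  d4:7  d5:0  d6:0.
Shift O→5, P→5.
Schedule M@1, N@1, O@5, P@5: d1:7  d2:7  d3:7  d4:7  d5:4  d6:4 — peak 7.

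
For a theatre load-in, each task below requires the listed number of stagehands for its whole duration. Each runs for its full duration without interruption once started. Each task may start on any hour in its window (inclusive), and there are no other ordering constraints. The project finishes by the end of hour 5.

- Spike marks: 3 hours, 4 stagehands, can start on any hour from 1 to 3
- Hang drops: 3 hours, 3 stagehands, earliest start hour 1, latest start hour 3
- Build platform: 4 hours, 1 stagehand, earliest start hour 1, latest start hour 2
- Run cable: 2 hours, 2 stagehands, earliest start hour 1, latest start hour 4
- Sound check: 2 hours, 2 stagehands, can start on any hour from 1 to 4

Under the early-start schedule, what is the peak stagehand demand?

12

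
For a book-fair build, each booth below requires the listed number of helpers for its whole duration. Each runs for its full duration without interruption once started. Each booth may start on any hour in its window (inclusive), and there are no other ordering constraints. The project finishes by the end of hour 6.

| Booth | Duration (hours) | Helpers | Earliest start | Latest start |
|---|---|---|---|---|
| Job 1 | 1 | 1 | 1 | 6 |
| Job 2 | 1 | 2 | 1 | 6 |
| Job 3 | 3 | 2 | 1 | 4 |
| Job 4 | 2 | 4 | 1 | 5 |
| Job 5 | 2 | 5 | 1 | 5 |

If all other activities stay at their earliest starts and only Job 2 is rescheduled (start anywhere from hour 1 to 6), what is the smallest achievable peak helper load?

12

Job 2@1: h1:14  h2:11  h3:2  h4:0  h5:0  h6:0 → peak 14
Job 2@2: h1:12  h2:13  h3:2  h4:0  h5:0  h6:0 → peak 13
Job 2@3: h1:12  h2:11  h3:4  h4:0  h5:0  h6:0 → peak 12
Job 2@4: h1:12  h2:11  h3:2  h4:2  h5:0  h6:0 → peak 12
Job 2@5: h1:12  h2:11  h3:2  h4:0  h5:2  h6:0 → peak 12
Job 2@6: h1:12  h2:11  h3:2  h4:0  h5:0  h6:2 → peak 12
Best is Job 2@3, peak 12.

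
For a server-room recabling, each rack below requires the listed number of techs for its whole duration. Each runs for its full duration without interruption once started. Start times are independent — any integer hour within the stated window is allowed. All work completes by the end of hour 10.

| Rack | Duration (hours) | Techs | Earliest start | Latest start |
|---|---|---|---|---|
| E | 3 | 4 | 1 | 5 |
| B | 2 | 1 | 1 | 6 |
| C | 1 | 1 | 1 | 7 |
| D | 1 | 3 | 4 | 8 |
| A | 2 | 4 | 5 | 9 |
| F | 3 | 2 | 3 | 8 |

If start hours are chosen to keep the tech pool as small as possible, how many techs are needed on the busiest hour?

4

Early-start (E@1, B@1, C@1, D@4, A@5, F@3) gives peak 6: h1:6  h2:5  h3:6  h4:5  h5:6  h6:4  h7:0  h8:0  h9:0  h10:0.
Shift B→4, C→4, D→5, A→6, F→8.
Schedule E@1, B@4, C@4, D@5, A@6, F@8: h1:4  h2:4  h3:4  h4:2  h5:4  h6:4  h7:4  h8:2  h9:2  h10:2 — peak 4.
Total tech-hours = 32 over 10 hours ⇒ peak ≥ ⌈32/10⌉ = 4, so 4 is optimal.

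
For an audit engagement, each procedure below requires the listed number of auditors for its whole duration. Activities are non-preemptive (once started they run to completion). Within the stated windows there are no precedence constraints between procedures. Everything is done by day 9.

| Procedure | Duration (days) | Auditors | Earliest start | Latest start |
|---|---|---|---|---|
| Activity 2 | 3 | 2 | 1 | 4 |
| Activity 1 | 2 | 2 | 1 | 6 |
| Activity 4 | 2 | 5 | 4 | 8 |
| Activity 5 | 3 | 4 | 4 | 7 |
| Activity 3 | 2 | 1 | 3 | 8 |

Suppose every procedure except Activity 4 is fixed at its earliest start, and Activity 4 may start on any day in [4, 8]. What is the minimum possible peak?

Activity 4@4: d1:4  d2:4  d3:3  d4:10  d5:9  d6:4  d7:0  d8:0  d9:0 → peak 10
Activity 4@5: d1:4  d2:4  d3:3  d4:5  d5:9  d6:9  d7:0  d8:0  d9:0 → peak 9
Activity 4@6: d1:4  d2:4  d3:3  d4:5  d5:4  d6:9  d7:5  d8:0  d9:0 → peak 9
Activity 4@7: d1:4  d2:4  d3:3  d4:5  d5:4  d6:4  d7:5  d8:5  d9:0 → peak 5
Activity 4@8: d1:4  d2:4  d3:3  d4:5  d5:4  d6:4  d7:0  d8:5  d9:5 → peak 5
Best is Activity 4@7, peak 5.

5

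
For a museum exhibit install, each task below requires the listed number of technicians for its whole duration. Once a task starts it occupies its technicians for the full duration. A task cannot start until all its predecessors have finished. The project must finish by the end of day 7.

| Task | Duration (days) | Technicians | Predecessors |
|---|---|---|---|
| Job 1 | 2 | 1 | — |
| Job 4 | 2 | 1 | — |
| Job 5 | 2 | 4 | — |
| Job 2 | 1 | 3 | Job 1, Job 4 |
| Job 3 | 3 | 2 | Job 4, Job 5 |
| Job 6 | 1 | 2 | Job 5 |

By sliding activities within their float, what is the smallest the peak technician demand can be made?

5

Early-start (Job 1@1, Job 4@1, Job 5@1, Job 2@3, Job 3@3, Job 6@3) gives peak 7: d1:6  d2:6  d3:7  d4:2  d5:2  d6:0  d7:0.
Shift Job 5→3, Job 2→5, Job 3→5, Job 6→6.
Schedule Job 1@1, Job 4@1, Job 5@3, Job 2@5, Job 3@5, Job 6@6: d1:2  d2:2  d3:4  d4:4  d5:5  d6:4  d7:2 — peak 5.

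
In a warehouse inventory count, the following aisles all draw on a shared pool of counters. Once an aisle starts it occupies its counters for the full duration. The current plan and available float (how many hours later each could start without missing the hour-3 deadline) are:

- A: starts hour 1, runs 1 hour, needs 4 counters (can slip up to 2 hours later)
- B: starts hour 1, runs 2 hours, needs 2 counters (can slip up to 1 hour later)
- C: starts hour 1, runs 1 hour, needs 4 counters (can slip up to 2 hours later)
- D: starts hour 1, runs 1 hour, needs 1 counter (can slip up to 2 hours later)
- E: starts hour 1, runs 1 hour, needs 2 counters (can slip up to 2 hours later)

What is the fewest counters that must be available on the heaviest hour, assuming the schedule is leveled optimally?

Early-start (A@1, B@1, C@1, D@1, E@1) gives peak 13: h1:13  h2:2  h3:0.
Shift C→2, D→3, E→3.
Schedule A@1, B@1, C@2, D@3, E@3: h1:6  h2:6  h3:3 — peak 6.

6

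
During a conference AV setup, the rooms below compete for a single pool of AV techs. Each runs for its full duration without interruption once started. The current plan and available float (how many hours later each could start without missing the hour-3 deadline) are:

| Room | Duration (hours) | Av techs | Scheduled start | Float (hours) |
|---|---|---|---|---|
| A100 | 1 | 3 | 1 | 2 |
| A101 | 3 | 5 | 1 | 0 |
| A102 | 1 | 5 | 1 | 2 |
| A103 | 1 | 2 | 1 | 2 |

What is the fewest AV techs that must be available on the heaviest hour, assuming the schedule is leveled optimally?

10

Early-start (A100@1, A101@1, A102@1, A103@1) gives peak 15: h1:15  h2:5  h3:5.
Shift A102→2.
Schedule A100@1, A101@1, A102@2, A103@1: h1:10  h2:10  h3:5 — peak 10.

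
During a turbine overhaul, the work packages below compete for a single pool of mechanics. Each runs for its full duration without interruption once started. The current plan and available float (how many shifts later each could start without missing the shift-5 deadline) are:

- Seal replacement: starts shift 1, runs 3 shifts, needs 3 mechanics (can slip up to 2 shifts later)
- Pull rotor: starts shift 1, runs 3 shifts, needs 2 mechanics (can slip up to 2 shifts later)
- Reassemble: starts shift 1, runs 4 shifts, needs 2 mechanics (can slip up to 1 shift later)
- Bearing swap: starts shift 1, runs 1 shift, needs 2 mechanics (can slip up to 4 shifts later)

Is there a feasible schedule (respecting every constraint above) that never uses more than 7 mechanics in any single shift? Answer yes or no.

yes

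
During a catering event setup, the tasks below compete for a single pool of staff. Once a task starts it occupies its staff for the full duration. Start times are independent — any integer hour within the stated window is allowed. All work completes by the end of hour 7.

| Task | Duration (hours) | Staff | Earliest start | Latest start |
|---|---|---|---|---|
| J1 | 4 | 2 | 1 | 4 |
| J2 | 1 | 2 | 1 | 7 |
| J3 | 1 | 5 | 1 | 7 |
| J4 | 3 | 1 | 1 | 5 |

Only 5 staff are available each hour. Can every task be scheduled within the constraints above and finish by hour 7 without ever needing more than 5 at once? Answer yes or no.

Schedule J1@1, J2@1, J3@5, J4@1: h1:5  h2:3  h3:3  h4:2  h5:5  h6:0  h7:0 — peak 5 ≤ 5.

yes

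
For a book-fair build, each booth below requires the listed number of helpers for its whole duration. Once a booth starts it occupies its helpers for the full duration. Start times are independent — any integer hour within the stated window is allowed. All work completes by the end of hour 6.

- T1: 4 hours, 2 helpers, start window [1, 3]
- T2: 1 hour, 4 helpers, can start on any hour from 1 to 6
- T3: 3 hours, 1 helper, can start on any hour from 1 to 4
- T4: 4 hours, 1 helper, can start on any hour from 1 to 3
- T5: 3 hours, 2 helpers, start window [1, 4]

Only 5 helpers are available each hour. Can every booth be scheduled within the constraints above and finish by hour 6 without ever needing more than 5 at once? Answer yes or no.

yes

Schedule T1@1, T2@5, T3@4, T4@1, T5@1: h1:5  h2:5  h3:5  h4:4  h5:5  h6:1 — peak 5 ≤ 5.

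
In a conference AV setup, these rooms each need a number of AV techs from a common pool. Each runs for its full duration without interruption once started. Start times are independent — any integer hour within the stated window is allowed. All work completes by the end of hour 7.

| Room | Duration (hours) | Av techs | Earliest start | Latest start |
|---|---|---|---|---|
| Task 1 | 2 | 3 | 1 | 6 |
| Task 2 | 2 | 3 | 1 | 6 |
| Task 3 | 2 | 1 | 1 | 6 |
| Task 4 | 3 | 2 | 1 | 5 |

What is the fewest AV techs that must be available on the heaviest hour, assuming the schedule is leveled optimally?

3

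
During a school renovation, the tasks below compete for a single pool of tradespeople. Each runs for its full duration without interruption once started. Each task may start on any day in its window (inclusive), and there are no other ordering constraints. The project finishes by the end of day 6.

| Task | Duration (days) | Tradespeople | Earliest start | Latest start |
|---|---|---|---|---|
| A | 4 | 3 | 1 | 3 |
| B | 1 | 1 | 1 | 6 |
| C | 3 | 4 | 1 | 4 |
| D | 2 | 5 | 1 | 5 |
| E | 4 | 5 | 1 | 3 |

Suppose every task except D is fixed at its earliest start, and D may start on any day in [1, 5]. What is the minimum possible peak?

13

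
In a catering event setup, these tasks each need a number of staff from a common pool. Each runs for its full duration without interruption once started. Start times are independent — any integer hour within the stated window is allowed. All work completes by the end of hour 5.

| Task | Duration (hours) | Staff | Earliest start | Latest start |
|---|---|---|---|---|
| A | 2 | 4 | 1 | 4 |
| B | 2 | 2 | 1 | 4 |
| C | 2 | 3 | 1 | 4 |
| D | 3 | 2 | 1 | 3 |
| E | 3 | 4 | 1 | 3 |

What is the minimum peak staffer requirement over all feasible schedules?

8

Early-start (A@1, B@1, C@1, D@1, E@1) gives peak 15: h1:15  h2:15  h3:6  h4:0  h5:0.
Shift C→4, E→3.
Schedule A@1, B@1, C@4, D@1, E@3: h1:8  h2:8  h3:6  h4:7  h5:7 — peak 8.
Total staffer-hours = 36 over 5 hours ⇒ peak ≥ ⌈36/5⌉ = 8, so 8 is optimal.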